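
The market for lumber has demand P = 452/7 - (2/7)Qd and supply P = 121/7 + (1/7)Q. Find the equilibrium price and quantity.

Set the two price expressions equal: 452/7 - (2/7)Q = 121/7 + (1/7)Q.
331/7 = (3/7)Q, so Q* = 331/3.
P* = 452/7 − (2/7)(331/3) = 694/21.

P* = 694/21, Q* = 331/3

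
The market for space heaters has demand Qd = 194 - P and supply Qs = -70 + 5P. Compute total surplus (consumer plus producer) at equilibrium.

Equilibrium: 194 - P = -70 + 5P gives P* = 44, Q* = 150.
Demand choke price: P = 194; supply starts at P = 14.
CS = ½(194 − 44)(150) = 11250; PS = ½(44 − 14)(150) = 2250.

Total surplus = 13500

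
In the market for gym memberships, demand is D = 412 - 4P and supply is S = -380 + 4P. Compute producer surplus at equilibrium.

Producer surplus = 32

Equilibrium: 412 - 4P = -380 + 4P gives P* = 99, Q* = 16.
Supply starts at P = 95 (where S = 0).
PS = ½(99 − 95)(16) = 32.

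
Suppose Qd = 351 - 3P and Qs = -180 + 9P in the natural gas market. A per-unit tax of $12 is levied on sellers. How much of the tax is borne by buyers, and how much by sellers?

Buyers bear $9, sellers bear $3

Pre-tax equilibrium: P* = 44.25, Q* = 218.25.
Tax on sellers shifts supply to Qs = -180 + 9(P − 12) = -288 + 9P.
351 - 3P = -288 + 9P gives buyer price Pb = 53.25; sellers receive Ps = 53.25 − 12 = 41.25.
New quantity: Q = 351 − 3(53.25) = 191.25.
Buyer burden = 53.25 − 44.25 = 9; seller burden = 44.25 − 41.25 = 3.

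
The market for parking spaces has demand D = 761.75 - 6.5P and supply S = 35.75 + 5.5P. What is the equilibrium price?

Set D = S: 761.75 - 6.5P = 35.75 + 5.5P.
726 = 12P, so P* = 60.5.
Q* = 761.75 − 6.5(60.5) = 368.5.

P* = 60.5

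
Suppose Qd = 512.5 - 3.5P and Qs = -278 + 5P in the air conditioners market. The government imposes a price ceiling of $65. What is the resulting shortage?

Equilibrium price would be P* = 93, so the ceiling at 65 binds.
At P = 65: Qd = 512.5 − 3.5(65) = 285, Qs = -278 + 5(65) = 47.
Shortage = 285 − 47 = 238.

Shortage = 238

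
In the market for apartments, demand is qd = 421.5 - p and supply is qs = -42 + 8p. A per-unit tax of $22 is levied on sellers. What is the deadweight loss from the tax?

Deadweight loss = 1936/9

Pre-tax equilibrium: p* = 51.5, q* = 370.
Tax on sellers shifts supply to qs = -42 + 8(p − 22) = -218 + 8p.
421.5 - p = -218 + 8p gives buyer price pb = 1279/18; sellers receive ps = 1279/18 − 22 = 883/18.
New quantity: q = 421.5 − 1(1279/18) = 3154/9.
DWL = ½ × 22 × (370 − 3154/9) = 1936/9.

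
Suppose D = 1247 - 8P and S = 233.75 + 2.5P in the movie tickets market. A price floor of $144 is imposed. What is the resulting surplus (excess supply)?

Surplus = 498.75

Equilibrium price would be P* = 96.5, so the floor at 144 binds.
At P = 144: D = 95, S = 593.75.
Surplus = 593.75 − 95 = 498.75.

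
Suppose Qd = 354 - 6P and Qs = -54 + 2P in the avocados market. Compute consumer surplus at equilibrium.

Equilibrium: 354 - 6P = -54 + 2P gives P* = 51, Q* = 48.
Demand choke price (Qd = 0): P = 59.
CS = ½(59 − 51)(48) = 192.

Consumer surplus = 192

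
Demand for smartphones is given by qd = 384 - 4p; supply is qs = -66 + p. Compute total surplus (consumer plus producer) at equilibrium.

Total surplus = 360

Equilibrium: 384 - 4p = -66 + p gives p* = 90, q* = 24.
Demand choke price: p = 96; supply starts at p = 66.
CS = ½(96 − 90)(24) = 72; PS = ½(90 − 66)(24) = 288.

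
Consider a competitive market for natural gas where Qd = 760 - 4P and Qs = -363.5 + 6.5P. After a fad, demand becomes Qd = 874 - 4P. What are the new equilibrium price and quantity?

Original equilibrium: P* = 107, Q* = 332.
New equilibrium: 874 - 4P = -363.5 + 6.5P, so 1237.5 = 10.5P and P' = 825/7; Q' = 874 − 4(825/7) = 2818/7.

P' = 825/7, Q' = 2818/7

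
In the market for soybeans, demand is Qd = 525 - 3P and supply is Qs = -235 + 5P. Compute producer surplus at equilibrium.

Producer surplus = 5760

Equilibrium: 525 - 3P = -235 + 5P gives P* = 95, Q* = 240.
Supply starts at P = 47 (where Qs = 0).
PS = ½(95 − 47)(240) = 5760.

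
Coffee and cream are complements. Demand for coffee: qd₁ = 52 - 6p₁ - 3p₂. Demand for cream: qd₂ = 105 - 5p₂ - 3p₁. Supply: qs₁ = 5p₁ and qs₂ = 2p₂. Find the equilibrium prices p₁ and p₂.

p₁ = 49/68, p₂ = 999/68

Market 1: 52 - 6p₁ - 3p₂ = 5p₁ → 11p₁ + 3p₂ = 52.
Market 2: 7p₂ + 3p₁ = 105.
Eliminating p₂: 7×(1) − 3×(2) gives 68p₁ = 49, so p₁ = 49/68.
Back-substitute into (2): p₂ = (105 − 3×49/68) / 7 = 999/68.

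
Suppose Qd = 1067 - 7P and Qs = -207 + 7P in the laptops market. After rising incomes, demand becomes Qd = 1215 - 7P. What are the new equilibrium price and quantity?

P' = 711/7, Q' = 504

Original equilibrium: P* = 91, Q* = 430.
New equilibrium: 1215 - 7P = -207 + 7P, so 1422 = 14P and P' = 711/7; Q' = 1215 − 7(711/7) = 504.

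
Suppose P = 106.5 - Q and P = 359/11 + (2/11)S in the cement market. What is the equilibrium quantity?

Q* = 62.5

Set the two price expressions equal: 106.5 - Q = 359/11 + (2/11)Q.
1625/22 = (13/11)Q, so Q* = 62.5.
P* = 106.5 − (1)(62.5) = 44.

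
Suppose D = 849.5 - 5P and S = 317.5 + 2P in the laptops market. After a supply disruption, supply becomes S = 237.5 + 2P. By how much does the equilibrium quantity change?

ΔQ = -400/7

Original equilibrium: P* = 76, Q* = 469.5.
New equilibrium: 849.5 - 5P = 237.5 + 2P, so 612 = 7P and P' = 612/7; Q' = 849.5 − 5(612/7) = 5773/14.
Change in quantity: 5773/14 − 469.5 = -400/7.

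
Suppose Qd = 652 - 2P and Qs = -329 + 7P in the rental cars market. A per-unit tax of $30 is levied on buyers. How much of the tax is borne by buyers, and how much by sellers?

Buyers bear 70/3, sellers bear 20/3

Pre-tax equilibrium: P* = 109, Q* = 434.
Tax on buyers shifts demand to Qd = 652 − 2(P + 30) = 592 - 2P.
592 - 2P = -329 + 7P gives seller price Ps = 307/3; buyers pay Pb = 307/3 + 30 = 397/3.
New quantity: Q = 652 − 2(397/3) = 1162/3.
Buyer burden = 397/3 − 109 = 70/3; seller burden = 109 − 307/3 = 20/3.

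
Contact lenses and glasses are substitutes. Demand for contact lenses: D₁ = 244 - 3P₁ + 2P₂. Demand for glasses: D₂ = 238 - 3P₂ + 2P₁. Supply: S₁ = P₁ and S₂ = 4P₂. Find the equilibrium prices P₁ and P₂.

P₁ = 91, P₂ = 60

Market 1: 244 - 3P₁ + 2P₂ = P₁ → 4P₁ - 2P₂ = 244.
Market 2: 7P₂ - 2P₁ = 238.
Eliminating P₂: 7×(1) + 2×(2) gives 24P₁ = 2184, so P₁ = 91.
Back-substitute into (2): P₂ = (238 + 2×91) / 7 = 60.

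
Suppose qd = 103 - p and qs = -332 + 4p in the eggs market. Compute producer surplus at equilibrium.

Equilibrium: 103 - p = -332 + 4p gives p* = 87, q* = 16.
Supply starts at p = 83 (where qs = 0).
PS = ½(87 − 83)(16) = 32.

Producer surplus = 32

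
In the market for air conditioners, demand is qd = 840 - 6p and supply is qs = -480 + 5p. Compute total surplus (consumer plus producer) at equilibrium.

Total surplus = 2640

Equilibrium: 840 - 6p = -480 + 5p gives p* = 120, q* = 120.
Demand choke price: p = 140; supply starts at p = 96.
CS = ½(140 − 120)(120) = 1200; PS = ½(120 − 96)(120) = 1440.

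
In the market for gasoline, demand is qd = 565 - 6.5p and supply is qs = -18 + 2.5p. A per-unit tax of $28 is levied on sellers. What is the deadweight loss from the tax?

Pre-tax equilibrium: p* = 583/9, q* = 2591/18.
Tax on sellers shifts supply to qs = -18 + 2.5(p − 28) = -88 + 2.5p.
565 - 6.5p = -88 + 2.5p gives buyer price pb = 653/9; sellers receive ps = 653/9 − 28 = 401/9.
New quantity: q = 565 − 6.5(653/9) = 1681/18.
DWL = ½ × 28 × (2591/18 − 1681/18) = 6370/9.

Deadweight loss = 6370/9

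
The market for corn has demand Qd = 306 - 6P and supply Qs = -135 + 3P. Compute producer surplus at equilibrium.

Producer surplus = 24

Equilibrium: 306 - 6P = -135 + 3P gives P* = 49, Q* = 12.
Supply starts at P = 45 (where Qs = 0).
PS = ½(49 − 45)(12) = 24.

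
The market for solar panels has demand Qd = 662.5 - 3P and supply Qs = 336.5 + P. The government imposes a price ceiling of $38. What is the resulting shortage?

Equilibrium price would be P* = 81.5, so the ceiling at 38 binds.
At P = 38: Qd = 662.5 − 3(38) = 548.5, Qs = 336.5 + 1(38) = 374.5.
Shortage = 548.5 − 374.5 = 174.

Shortage = 174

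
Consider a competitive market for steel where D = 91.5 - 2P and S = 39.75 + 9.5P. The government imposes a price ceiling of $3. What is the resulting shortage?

Shortage = 17.25

Equilibrium price would be P* = 4.5, so the ceiling at 3 binds.
At P = 3: D = 91.5 − 2(3) = 85.5, S = 39.75 + 9.5(3) = 68.25.
Shortage = 85.5 − 68.25 = 17.25.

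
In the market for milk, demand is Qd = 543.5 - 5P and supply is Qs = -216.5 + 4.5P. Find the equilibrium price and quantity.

Set Qd = Qs: 543.5 - 5P = -216.5 + 4.5P.
760 = 9.5P, so P* = 80.
Q* = 543.5 − 5(80) = 143.5.

P* = 80, Q* = 143.5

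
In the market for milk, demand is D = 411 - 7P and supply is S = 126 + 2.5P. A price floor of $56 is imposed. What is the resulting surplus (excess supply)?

Equilibrium price would be P* = 30, so the floor at 56 binds.
At P = 56: D = 19, S = 266.
Surplus = 266 − 19 = 247.

Surplus = 247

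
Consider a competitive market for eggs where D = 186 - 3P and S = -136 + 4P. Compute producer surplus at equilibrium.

Equilibrium: 186 - 3P = -136 + 4P gives P* = 46, Q* = 48.
Supply starts at P = 34 (where S = 0).
PS = ½(46 − 34)(48) = 288.

Producer surplus = 288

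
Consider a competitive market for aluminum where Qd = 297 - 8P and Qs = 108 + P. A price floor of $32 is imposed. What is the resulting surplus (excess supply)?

Equilibrium price would be P* = 21, so the floor at 32 binds.
At P = 32: Qd = 41, Qs = 140.
Surplus = 140 − 41 = 99.

Surplus = 99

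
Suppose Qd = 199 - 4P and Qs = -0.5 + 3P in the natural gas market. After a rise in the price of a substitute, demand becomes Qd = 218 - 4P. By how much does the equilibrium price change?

Original equilibrium: P* = 28.5, Q* = 85.
New equilibrium: 218 - 4P = -0.5 + 3P, so 218.5 = 7P and P' = 437/14; Q' = 218 − 4(437/14) = 652/7.
Change in price: 437/14 − 28.5 = 19/7.

ΔP = 19/7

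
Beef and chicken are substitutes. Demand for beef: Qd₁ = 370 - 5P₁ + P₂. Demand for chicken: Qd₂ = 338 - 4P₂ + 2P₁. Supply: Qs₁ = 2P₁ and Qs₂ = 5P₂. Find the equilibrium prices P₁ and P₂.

P₁ = 3668/61, P₂ = 3106/61

Market 1: 370 - 5P₁ + P₂ = 2P₁ → 7P₁ - P₂ = 370.
Market 2: 9P₂ - 2P₁ = 338.
Eliminating P₂: 9×(1) + 1×(2) gives 61P₁ = 3668, so P₁ = 3668/61.
Back-substitute into (2): P₂ = (338 + 2×3668/61) / 9 = 3106/61.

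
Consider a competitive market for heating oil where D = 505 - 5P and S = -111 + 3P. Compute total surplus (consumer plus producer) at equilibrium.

Equilibrium: 505 - 5P = -111 + 3P gives P* = 77, Q* = 120.
Demand choke price: P = 101; supply starts at P = 37.
CS = ½(101 − 77)(120) = 1440; PS = ½(77 − 37)(120) = 2400.

Total surplus = 3840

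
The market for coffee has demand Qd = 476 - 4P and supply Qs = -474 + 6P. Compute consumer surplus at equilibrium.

Equilibrium: 476 - 4P = -474 + 6P gives P* = 95, Q* = 96.
Demand choke price (Qd = 0): P = 119.
CS = ½(119 − 95)(96) = 1152.

Consumer surplus = 1152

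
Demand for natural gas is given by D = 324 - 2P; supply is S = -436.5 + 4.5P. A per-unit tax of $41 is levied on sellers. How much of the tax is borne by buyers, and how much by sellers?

Buyers bear 369/13, sellers bear 164/13

Pre-tax equilibrium: P* = 117, Q* = 90.
Tax on sellers shifts supply to S = -436.5 + 4.5(P − 41) = -621 + 4.5P.
324 - 2P = -621 + 4.5P gives buyer price Pb = 1890/13; sellers receive Ps = 1890/13 − 41 = 1357/13.
New quantity: Q = 324 − 2(1890/13) = 432/13.
Buyer burden = 1890/13 − 117 = 369/13; seller burden = 117 − 1357/13 = 164/13.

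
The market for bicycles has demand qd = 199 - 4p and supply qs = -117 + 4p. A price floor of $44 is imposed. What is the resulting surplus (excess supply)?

Equilibrium price would be p* = 39.5, so the floor at 44 binds.
At p = 44: qd = 23, qs = 59.
Surplus = 59 − 23 = 36.

Surplus = 36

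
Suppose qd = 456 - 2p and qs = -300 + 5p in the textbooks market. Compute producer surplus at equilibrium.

Equilibrium: 456 - 2p = -300 + 5p gives p* = 108, q* = 240.
Supply starts at p = 60 (where qs = 0).
PS = ½(108 − 60)(240) = 5760.

Producer surplus = 5760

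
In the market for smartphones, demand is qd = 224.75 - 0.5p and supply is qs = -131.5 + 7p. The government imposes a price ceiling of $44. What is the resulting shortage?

Shortage = 26.25

Equilibrium price would be p* = 47.5, so the ceiling at 44 binds.
At p = 44: qd = 224.75 − 0.5(44) = 202.75, qs = -131.5 + 7(44) = 176.5.
Shortage = 202.75 − 176.5 = 26.25.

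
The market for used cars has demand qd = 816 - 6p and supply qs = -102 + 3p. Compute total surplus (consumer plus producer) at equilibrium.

Equilibrium: 816 - 6p = -102 + 3p gives p* = 102, q* = 204.
Demand choke price: p = 136; supply starts at p = 34.
CS = ½(136 − 102)(204) = 3468; PS = ½(102 − 34)(204) = 6936.

Total surplus = 10404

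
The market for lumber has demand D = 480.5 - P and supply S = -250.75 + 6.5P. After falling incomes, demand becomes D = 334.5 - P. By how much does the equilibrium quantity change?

Original equilibrium: P* = 97.5, Q* = 383.
New equilibrium: 334.5 - P = -250.75 + 6.5P, so 585.25 = 7.5P and P' = 2341/30; Q' = 334.5 − 1(2341/30) = 3847/15.
Change in quantity: 3847/15 − 383 = -1898/15.

ΔQ = -1898/15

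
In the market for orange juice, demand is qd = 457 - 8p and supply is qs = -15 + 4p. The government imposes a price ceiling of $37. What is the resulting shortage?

Equilibrium price would be p* = 118/3, so the ceiling at 37 binds.
At p = 37: qd = 457 − 8(37) = 161, qs = -15 + 4(37) = 133.
Shortage = 161 − 133 = 28.

Shortage = 28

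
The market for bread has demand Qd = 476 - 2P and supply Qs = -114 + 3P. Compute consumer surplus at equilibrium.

Consumer surplus = 14400

Equilibrium: 476 - 2P = -114 + 3P gives P* = 118, Q* = 240.
Demand choke price (Qd = 0): P = 238.
CS = ½(238 − 118)(240) = 14400.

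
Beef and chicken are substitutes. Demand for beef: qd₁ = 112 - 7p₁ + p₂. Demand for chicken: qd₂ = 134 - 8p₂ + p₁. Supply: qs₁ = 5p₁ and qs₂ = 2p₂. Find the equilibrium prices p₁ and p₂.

p₁ = 1254/119, p₂ = 1720/119

Market 1: 112 - 7p₁ + p₂ = 5p₁ → 12p₁ - p₂ = 112.
Market 2: 10p₂ - p₁ = 134.
Eliminating p₂: 10×(1) + 1×(2) gives 119p₁ = 1254, so p₁ = 1254/119.
Back-substitute into (2): p₂ = (134 + 1×1254/119) / 10 = 1720/119.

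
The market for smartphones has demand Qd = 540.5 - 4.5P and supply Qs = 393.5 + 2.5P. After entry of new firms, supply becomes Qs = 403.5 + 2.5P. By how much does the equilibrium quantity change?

Original equilibrium: P* = 21, Q* = 446.
New equilibrium: 540.5 - 4.5P = 403.5 + 2.5P, so 137 = 7P and P' = 137/7; Q' = 540.5 − 4.5(137/7) = 3167/7.
Change in quantity: 3167/7 − 446 = 45/7.

ΔQ = 45/7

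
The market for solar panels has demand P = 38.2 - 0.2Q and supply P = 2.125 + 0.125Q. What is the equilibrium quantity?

Q* = 111

Set the two price expressions equal: 38.2 - 0.2Q = 2.125 + 0.125Q.
36.075 = 0.325Q, so Q* = 111.
P* = 38.2 − (0.2)(111) = 16.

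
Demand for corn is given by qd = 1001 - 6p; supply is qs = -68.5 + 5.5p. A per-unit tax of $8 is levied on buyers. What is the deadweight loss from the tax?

Pre-tax equilibrium: p* = 93, q* = 443.
Tax on buyers shifts demand to qd = 1001 − 6(p + 8) = 953 - 6p.
953 - 6p = -68.5 + 5.5p gives seller price ps = 2043/23; buyers pay pb = 2043/23 + 8 = 2227/23.
New quantity: q = 1001 − 6(2227/23) = 9661/23.
DWL = ½ × 8 × (443 − 9661/23) = 2112/23.

Deadweight loss = 2112/23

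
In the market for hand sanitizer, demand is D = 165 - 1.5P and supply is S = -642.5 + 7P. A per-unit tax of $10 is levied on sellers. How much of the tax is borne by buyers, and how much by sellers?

Buyers bear 140/17, sellers bear 30/17

Pre-tax equilibrium: P* = 95, Q* = 22.5.
Tax on sellers shifts supply to S = -642.5 + 7(P − 10) = -712.5 + 7P.
165 - 1.5P = -712.5 + 7P gives buyer price Pb = 1755/17; sellers receive Ps = 1755/17 − 10 = 1585/17.
New quantity: Q = 165 − 1.5(1755/17) = 345/34.
Buyer burden = 1755/17 − 95 = 140/17; seller burden = 95 − 1585/17 = 30/17.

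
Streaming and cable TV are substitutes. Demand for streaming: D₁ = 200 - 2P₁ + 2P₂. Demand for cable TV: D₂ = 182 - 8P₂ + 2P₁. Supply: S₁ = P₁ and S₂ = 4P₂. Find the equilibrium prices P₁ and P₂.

P₁ = 86.375, P₂ = 29.5625

Market 1: 200 - 2P₁ + 2P₂ = P₁ → 3P₁ - 2P₂ = 200.
Market 2: 12P₂ - 2P₁ = 182.
Eliminating P₂: 12×(1) + 2×(2) gives 32P₁ = 2764, so P₁ = 86.375.
Back-substitute into (2): P₂ = (182 + 2×86.375) / 12 = 29.5625.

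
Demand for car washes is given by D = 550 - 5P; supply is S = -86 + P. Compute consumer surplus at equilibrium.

Equilibrium: 550 - 5P = -86 + P gives P* = 106, Q* = 20.
Demand choke price (D = 0): P = 110.
CS = ½(110 − 106)(20) = 40.

Consumer surplus = 40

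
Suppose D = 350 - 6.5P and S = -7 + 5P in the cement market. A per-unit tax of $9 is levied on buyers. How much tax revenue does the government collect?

Tax revenue = 25416/23

Pre-tax equilibrium: P* = 714/23, Q* = 3409/23.
Tax on buyers shifts demand to D = 350 − 6.5(P + 9) = 291.5 - 6.5P.
291.5 - 6.5P = -7 + 5P gives seller price Ps = 597/23; buyers pay Pb = 597/23 + 9 = 804/23.
New quantity: Q = 350 − 6.5(804/23) = 2824/23.
Revenue = 9 × 2824/23 = 25416/23.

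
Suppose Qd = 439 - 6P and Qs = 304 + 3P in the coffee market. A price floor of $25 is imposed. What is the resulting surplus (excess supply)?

Equilibrium price would be P* = 15, so the floor at 25 binds.
At P = 25: Qd = 289, Qs = 379.
Surplus = 379 − 289 = 90.

Surplus = 90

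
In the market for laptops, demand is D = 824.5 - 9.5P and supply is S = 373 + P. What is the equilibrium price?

Set D = S: 824.5 - 9.5P = 373 + P.
451.5 = 10.5P, so P* = 43.
Q* = 824.5 − 9.5(43) = 416.

P* = 43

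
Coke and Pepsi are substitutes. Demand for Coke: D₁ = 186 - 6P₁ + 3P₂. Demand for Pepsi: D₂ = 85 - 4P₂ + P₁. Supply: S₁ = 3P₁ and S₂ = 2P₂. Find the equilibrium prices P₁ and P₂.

P₁ = 457/17, P₂ = 317/17

Market 1: 186 - 6P₁ + 3P₂ = 3P₁ → 9P₁ - 3P₂ = 186.
Market 2: 6P₂ - P₁ = 85.
Eliminating P₂: 6×(1) + 3×(2) gives 51P₁ = 1371, so P₁ = 457/17.
Back-substitute into (2): P₂ = (85 + 1×457/17) / 6 = 317/17.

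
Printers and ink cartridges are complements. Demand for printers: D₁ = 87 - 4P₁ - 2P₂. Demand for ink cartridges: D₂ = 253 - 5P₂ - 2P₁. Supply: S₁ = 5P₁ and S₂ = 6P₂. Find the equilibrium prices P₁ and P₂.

Market 1: 87 - 4P₁ - 2P₂ = 5P₁ → 9P₁ + 2P₂ = 87.
Market 2: 11P₂ + 2P₁ = 253.
Eliminating P₂: 11×(1) − 2×(2) gives 95P₁ = 451, so P₁ = 451/95.
Back-substitute into (2): P₂ = (253 − 2×451/95) / 11 = 2103/95.

P₁ = 451/95, P₂ = 2103/95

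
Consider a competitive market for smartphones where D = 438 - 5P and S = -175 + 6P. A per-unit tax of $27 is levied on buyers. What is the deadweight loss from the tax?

Deadweight loss = 10935/11

Pre-tax equilibrium: P* = 613/11, Q* = 1753/11.
Tax on buyers shifts demand to D = 438 − 5(P + 27) = 303 - 5P.
303 - 5P = -175 + 6P gives seller price Ps = 478/11; buyers pay Pb = 478/11 + 27 = 775/11.
New quantity: Q = 438 − 5(775/11) = 943/11.
DWL = ½ × 27 × (1753/11 − 943/11) = 10935/11.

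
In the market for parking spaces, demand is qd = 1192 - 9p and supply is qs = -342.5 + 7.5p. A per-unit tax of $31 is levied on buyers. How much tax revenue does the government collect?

Pre-tax equilibrium: p* = 93, q* = 355.
Tax on buyers shifts demand to qd = 1192 − 9(p + 31) = 913 - 9p.
913 - 9p = -342.5 + 7.5p gives seller price ps = 837/11; buyers pay pb = 837/11 + 31 = 1178/11.
New quantity: q = 1192 − 9(1178/11) = 2510/11.
Revenue = 31 × 2510/11 = 77810/11.

Tax revenue = 77810/11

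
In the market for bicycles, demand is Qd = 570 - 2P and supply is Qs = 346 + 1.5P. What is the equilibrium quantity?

Set Qd = Qs: 570 - 2P = 346 + 1.5P.
224 = 3.5P, so P* = 64.
Q* = 570 − 2(64) = 442.

Q* = 442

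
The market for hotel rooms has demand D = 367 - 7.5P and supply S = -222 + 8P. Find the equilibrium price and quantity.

P* = 38, Q* = 82

Set D = S: 367 - 7.5P = -222 + 8P.
589 = 15.5P, so P* = 38.
Q* = 367 − 7.5(38) = 82.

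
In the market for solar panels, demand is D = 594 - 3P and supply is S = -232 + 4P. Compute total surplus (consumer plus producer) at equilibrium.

Total surplus = 16800

Equilibrium: 594 - 3P = -232 + 4P gives P* = 118, Q* = 240.
Demand choke price: P = 198; supply starts at P = 58.
CS = ½(198 − 118)(240) = 9600; PS = ½(118 − 58)(240) = 7200.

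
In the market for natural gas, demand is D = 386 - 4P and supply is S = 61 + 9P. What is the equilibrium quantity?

Q* = 286

Set D = S: 386 - 4P = 61 + 9P.
325 = 13P, so P* = 25.
Q* = 386 − 4(25) = 286.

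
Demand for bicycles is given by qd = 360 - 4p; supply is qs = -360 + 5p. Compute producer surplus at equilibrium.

Equilibrium: 360 - 4p = -360 + 5p gives p* = 80, q* = 40.
Supply starts at p = 72 (where qs = 0).
PS = ½(80 − 72)(40) = 160.

Producer surplus = 160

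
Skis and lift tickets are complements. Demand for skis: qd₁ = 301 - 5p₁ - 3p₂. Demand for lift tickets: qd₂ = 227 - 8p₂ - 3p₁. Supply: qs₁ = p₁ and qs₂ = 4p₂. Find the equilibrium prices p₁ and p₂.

p₁ = 977/21, p₂ = 51/7

Market 1: 301 - 5p₁ - 3p₂ = p₁ → 6p₁ + 3p₂ = 301.
Market 2: 12p₂ + 3p₁ = 227.
Eliminating p₂: 12×(1) − 3×(2) gives 63p₁ = 2931, so p₁ = 977/21.
Back-substitute into (2): p₂ = (227 − 3×977/21) / 12 = 51/7.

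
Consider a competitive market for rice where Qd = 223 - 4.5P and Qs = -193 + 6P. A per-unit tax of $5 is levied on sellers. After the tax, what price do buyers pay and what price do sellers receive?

Buyers pay 892/21, sellers receive 787/21

Pre-tax equilibrium: P* = 832/21, Q* = 313/7.
Tax on sellers shifts supply to Qs = -193 + 6(P − 5) = -223 + 6P.
223 - 4.5P = -223 + 6P gives buyer price Pb = 892/21; sellers receive Ps = 892/21 − 5 = 787/21.
New quantity: Q = 223 − 4.5(892/21) = 223/7.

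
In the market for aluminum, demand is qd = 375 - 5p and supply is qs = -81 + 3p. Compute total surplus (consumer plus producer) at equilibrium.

Total surplus = 2160

Equilibrium: 375 - 5p = -81 + 3p gives p* = 57, q* = 90.
Demand choke price: p = 75; supply starts at p = 27.
CS = ½(75 − 57)(90) = 810; PS = ½(57 − 27)(90) = 1350.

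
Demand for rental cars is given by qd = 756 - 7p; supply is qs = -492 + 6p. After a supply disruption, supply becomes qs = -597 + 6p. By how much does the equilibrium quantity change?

Δq = -735/13

Original equilibrium: p* = 96, q* = 84.
New equilibrium: 756 - 7p = -597 + 6p, so 1353 = 13p and p' = 1353/13; q' = 756 − 7(1353/13) = 357/13.
Change in quantity: 357/13 − 84 = -735/13.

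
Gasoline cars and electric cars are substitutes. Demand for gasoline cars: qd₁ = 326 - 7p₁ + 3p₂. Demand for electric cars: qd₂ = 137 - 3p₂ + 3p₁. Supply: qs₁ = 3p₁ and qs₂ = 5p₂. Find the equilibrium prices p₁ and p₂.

Market 1: 326 - 7p₁ + 3p₂ = 3p₁ → 10p₁ - 3p₂ = 326.
Market 2: 8p₂ - 3p₁ = 137.
Eliminating p₂: 8×(1) + 3×(2) gives 71p₁ = 3019, so p₁ = 3019/71.
Back-substitute into (2): p₂ = (137 + 3×3019/71) / 8 = 2348/71.

p₁ = 3019/71, p₂ = 2348/71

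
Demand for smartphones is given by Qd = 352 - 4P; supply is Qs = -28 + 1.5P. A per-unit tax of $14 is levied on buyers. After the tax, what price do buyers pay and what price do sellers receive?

Pre-tax equilibrium: P* = 760/11, Q* = 832/11.
Tax on buyers shifts demand to Qd = 352 − 4(P + 14) = 296 - 4P.
296 - 4P = -28 + 1.5P gives seller price Ps = 648/11; buyers pay Pb = 648/11 + 14 = 802/11.
New quantity: Q = 352 − 4(802/11) = 664/11.

Buyers pay 802/11, sellers receive 648/11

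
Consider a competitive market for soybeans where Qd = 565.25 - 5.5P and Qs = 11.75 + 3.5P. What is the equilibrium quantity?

Q* = 227

Set Qd = Qs: 565.25 - 5.5P = 11.75 + 3.5P.
553.5 = 9P, so P* = 61.5.
Q* = 565.25 − 5.5(61.5) = 227.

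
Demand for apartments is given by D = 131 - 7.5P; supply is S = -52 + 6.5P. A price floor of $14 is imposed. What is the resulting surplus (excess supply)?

Surplus = 13

Equilibrium price would be P* = 183/14, so the floor at 14 binds.
At P = 14: D = 26, S = 39.
Surplus = 39 − 26 = 13.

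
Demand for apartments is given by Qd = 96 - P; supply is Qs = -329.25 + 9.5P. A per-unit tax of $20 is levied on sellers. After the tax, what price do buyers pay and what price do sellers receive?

Pre-tax equilibrium: P* = 40.5, Q* = 55.5.
Tax on sellers shifts supply to Qs = -329.25 + 9.5(P − 20) = -519.25 + 9.5P.
96 - P = -519.25 + 9.5P gives buyer price Pb = 2461/42; sellers receive Ps = 2461/42 − 20 = 1621/42.
New quantity: Q = 96 − 1(2461/42) = 1571/42.

Buyers pay 2461/42, sellers receive 1621/42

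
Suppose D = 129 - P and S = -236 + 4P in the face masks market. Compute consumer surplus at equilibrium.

Consumer surplus = 1568

Equilibrium: 129 - P = -236 + 4P gives P* = 73, Q* = 56.
Demand choke price (D = 0): P = 129.
CS = ½(129 − 73)(56) = 1568.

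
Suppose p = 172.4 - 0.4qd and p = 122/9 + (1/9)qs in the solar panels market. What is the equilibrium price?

Set the two price expressions equal: 172.4 - 0.4q = 122/9 + (1/9)q.
7148/45 = (23/45)q, so q* = 7148/23.
p* = 172.4 − (0.4)(7148/23) = 1106/23.

p* = 1106/23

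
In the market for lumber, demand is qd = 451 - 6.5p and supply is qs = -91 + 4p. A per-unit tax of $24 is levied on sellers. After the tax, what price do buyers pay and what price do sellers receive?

Buyers pay 1276/21, sellers receive 772/21

Pre-tax equilibrium: p* = 1084/21, q* = 2425/21.
Tax on sellers shifts supply to qs = -91 + 4(p − 24) = -187 + 4p.
451 - 6.5p = -187 + 4p gives buyer price pb = 1276/21; sellers receive ps = 1276/21 − 24 = 772/21.
New quantity: q = 451 − 6.5(1276/21) = 1177/21.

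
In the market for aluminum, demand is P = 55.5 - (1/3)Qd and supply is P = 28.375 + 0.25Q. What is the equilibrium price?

Set the two price expressions equal: 55.5 - (1/3)Q = 28.375 + 0.25Q.
27.125 = (7/12)Q, so Q* = 46.5.
P* = 55.5 − (1/3)(46.5) = 40.

P* = 40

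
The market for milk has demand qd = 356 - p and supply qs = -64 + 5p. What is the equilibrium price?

p* = 70

Set qd = qs: 356 - p = -64 + 5p.
420 = 6p, so p* = 70.
q* = 356 − 1(70) = 286.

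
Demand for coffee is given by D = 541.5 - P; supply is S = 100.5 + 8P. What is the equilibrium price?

P* = 49

Set D = S: 541.5 - P = 100.5 + 8P.
441 = 9P, so P* = 49.
Q* = 541.5 − 1(49) = 492.5.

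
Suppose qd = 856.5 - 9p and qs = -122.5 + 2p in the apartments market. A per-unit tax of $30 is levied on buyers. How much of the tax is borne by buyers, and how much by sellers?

Buyers bear 60/11, sellers bear 270/11

Pre-tax equilibrium: p* = 89, q* = 55.5.
Tax on buyers shifts demand to qd = 856.5 − 9(p + 30) = 586.5 - 9p.
586.5 - 9p = -122.5 + 2p gives seller price ps = 709/11; buyers pay pb = 709/11 + 30 = 1039/11.
New quantity: q = 856.5 − 9(1039/11) = 141/22.
Buyer burden = 1039/11 − 89 = 60/11; seller burden = 89 − 709/11 = 270/11.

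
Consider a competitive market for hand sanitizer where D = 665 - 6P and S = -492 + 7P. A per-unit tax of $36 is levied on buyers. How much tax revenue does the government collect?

Pre-tax equilibrium: P* = 89, Q* = 131.
Tax on buyers shifts demand to D = 665 − 6(P + 36) = 449 - 6P.
449 - 6P = -492 + 7P gives seller price Ps = 941/13; buyers pay Pb = 941/13 + 36 = 1409/13.
New quantity: Q = 665 − 6(1409/13) = 191/13.
Revenue = 36 × 191/13 = 6876/13.

Tax revenue = 6876/13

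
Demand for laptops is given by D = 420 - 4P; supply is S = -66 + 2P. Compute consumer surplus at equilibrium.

Equilibrium: 420 - 4P = -66 + 2P gives P* = 81, Q* = 96.
Demand choke price (D = 0): P = 105.
CS = ½(105 − 81)(96) = 1152.

Consumer surplus = 1152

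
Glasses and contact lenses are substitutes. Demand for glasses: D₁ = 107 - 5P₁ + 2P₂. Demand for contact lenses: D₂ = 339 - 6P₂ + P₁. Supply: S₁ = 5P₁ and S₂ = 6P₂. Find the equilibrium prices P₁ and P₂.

P₁ = 981/59, P₂ = 3497/118

Market 1: 107 - 5P₁ + 2P₂ = 5P₁ → 10P₁ - 2P₂ = 107.
Market 2: 12P₂ - P₁ = 339.
Eliminating P₂: 12×(1) + 2×(2) gives 118P₁ = 1962, so P₁ = 981/59.
Back-substitute into (2): P₂ = (339 + 1×981/59) / 12 = 3497/118.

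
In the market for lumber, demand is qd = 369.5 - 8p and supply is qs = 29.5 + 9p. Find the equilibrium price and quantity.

p* = 20, q* = 209.5

Set qd = qs: 369.5 - 8p = 29.5 + 9p.
340 = 17p, so p* = 20.
q* = 369.5 − 8(20) = 209.5.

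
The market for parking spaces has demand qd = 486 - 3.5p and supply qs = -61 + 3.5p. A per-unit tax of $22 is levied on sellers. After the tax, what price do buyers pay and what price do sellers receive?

Pre-tax equilibrium: p* = 547/7, q* = 212.5.
Tax on sellers shifts supply to qs = -61 + 3.5(p − 22) = -138 + 3.5p.
486 - 3.5p = -138 + 3.5p gives buyer price pb = 624/7; sellers receive ps = 624/7 − 22 = 470/7.
New quantity: q = 486 − 3.5(624/7) = 174.

Buyers pay 624/7, sellers receive 470/7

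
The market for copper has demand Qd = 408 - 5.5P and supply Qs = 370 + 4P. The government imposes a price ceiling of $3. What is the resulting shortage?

Shortage = 9.5

Equilibrium price would be P* = 4, so the ceiling at 3 binds.
At P = 3: Qd = 408 − 5.5(3) = 391.5, Qs = 370 + 4(3) = 382.
Shortage = 391.5 − 382 = 9.5.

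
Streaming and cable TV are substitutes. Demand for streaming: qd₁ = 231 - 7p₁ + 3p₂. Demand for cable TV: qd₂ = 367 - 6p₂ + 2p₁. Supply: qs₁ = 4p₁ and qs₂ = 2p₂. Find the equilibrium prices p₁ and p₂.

Market 1: 231 - 7p₁ + 3p₂ = 4p₁ → 11p₁ - 3p₂ = 231.
Market 2: 8p₂ - 2p₁ = 367.
Eliminating p₂: 8×(1) + 3×(2) gives 82p₁ = 2949, so p₁ = 2949/82.
Back-substitute into (2): p₂ = (367 + 2×2949/82) / 8 = 4499/82.

p₁ = 2949/82, p₂ = 4499/82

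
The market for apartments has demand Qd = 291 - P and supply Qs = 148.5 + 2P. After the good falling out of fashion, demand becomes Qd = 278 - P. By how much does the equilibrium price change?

ΔP = -13/3

Original equilibrium: P* = 47.5, Q* = 243.5.
New equilibrium: 278 - P = 148.5 + 2P, so 129.5 = 3P and P' = 259/6; Q' = 278 − 1(259/6) = 1409/6.
Change in price: 259/6 − 47.5 = -13/3.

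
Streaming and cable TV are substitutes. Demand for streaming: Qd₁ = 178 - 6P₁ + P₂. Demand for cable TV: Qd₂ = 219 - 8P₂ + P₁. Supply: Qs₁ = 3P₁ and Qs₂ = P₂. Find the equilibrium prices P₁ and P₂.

P₁ = 22.7625, P₂ = 26.8625

Market 1: 178 - 6P₁ + P₂ = 3P₁ → 9P₁ - P₂ = 178.
Market 2: 9P₂ - P₁ = 219.
Eliminating P₂: 9×(1) + 1×(2) gives 80P₁ = 1821, so P₁ = 22.7625.
Back-substitute into (2): P₂ = (219 + 1×22.7625) / 9 = 26.8625.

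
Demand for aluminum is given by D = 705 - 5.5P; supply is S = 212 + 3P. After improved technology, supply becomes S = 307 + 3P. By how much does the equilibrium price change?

Original equilibrium: P* = 58, Q* = 386.
New equilibrium: 705 - 5.5P = 307 + 3P, so 398 = 8.5P and P' = 796/17; Q' = 705 − 5.5(796/17) = 7607/17.
Change in price: 796/17 − 58 = -190/17.

ΔP = -190/17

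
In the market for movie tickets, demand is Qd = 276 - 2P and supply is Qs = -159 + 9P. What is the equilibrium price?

Set Qd = Qs: 276 - 2P = -159 + 9P.
435 = 11P, so P* = 435/11.
Q* = 276 − 2(435/11) = 2166/11.

P* = 435/11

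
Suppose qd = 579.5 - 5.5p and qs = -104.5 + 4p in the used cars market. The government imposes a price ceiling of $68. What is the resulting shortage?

Equilibrium price would be p* = 72, so the ceiling at 68 binds.
At p = 68: qd = 579.5 − 5.5(68) = 205.5, qs = -104.5 + 4(68) = 167.5.
Shortage = 205.5 − 167.5 = 38.

Shortage = 38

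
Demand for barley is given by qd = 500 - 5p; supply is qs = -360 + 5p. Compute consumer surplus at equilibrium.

Equilibrium: 500 - 5p = -360 + 5p gives p* = 86, q* = 70.
Demand choke price (qd = 0): p = 100.
CS = ½(100 − 86)(70) = 490.

Consumer surplus = 490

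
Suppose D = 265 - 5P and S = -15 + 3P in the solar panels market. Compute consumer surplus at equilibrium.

Equilibrium: 265 - 5P = -15 + 3P gives P* = 35, Q* = 90.
Demand choke price (D = 0): P = 53.
CS = ½(53 − 35)(90) = 810.

Consumer surplus = 810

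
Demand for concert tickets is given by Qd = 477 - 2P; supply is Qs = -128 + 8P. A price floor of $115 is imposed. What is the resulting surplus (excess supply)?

Surplus = 545

Equilibrium price would be P* = 60.5, so the floor at 115 binds.
At P = 115: Qd = 247, Qs = 792.
Surplus = 792 − 247 = 545.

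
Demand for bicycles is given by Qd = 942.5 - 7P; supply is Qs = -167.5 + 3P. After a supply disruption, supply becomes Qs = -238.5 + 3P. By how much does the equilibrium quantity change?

ΔQ = -49.7

Original equilibrium: P* = 111, Q* = 165.5.
New equilibrium: 942.5 - 7P = -238.5 + 3P, so 1181 = 10P and P' = 118.1; Q' = 942.5 − 7(118.1) = 115.8.
Change in quantity: 115.8 − 165.5 = -49.7.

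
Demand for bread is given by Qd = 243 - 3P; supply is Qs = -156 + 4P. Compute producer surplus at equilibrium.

Equilibrium: 243 - 3P = -156 + 4P gives P* = 57, Q* = 72.
Supply starts at P = 39 (where Qs = 0).
PS = ½(57 − 39)(72) = 648.

Producer surplus = 648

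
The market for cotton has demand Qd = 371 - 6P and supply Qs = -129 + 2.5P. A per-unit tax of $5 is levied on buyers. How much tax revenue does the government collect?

Pre-tax equilibrium: P* = 1000/17, Q* = 307/17.
Tax on buyers shifts demand to Qd = 371 − 6(P + 5) = 341 - 6P.
341 - 6P = -129 + 2.5P gives seller price Ps = 940/17; buyers pay Pb = 940/17 + 5 = 1025/17.
New quantity: Q = 371 − 6(1025/17) = 157/17.
Revenue = 5 × 157/17 = 785/17.

Tax revenue = 785/17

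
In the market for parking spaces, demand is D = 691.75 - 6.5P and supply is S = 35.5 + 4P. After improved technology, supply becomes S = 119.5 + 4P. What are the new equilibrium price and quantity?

Original equilibrium: P* = 62.5, Q* = 285.5.
New equilibrium: 691.75 - 6.5P = 119.5 + 4P, so 572.25 = 10.5P and P' = 54.5; Q' = 691.75 − 6.5(54.5) = 337.5.

P' = 54.5, Q' = 337.5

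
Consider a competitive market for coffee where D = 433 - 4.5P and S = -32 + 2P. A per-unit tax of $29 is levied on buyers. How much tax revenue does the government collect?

Tax revenue = 26738/13

Pre-tax equilibrium: P* = 930/13, Q* = 1444/13.
Tax on buyers shifts demand to D = 433 − 4.5(P + 29) = 302.5 - 4.5P.
302.5 - 4.5P = -32 + 2P gives seller price Ps = 669/13; buyers pay Pb = 669/13 + 29 = 1046/13.
New quantity: Q = 433 − 4.5(1046/13) = 922/13.
Revenue = 29 × 922/13 = 26738/13.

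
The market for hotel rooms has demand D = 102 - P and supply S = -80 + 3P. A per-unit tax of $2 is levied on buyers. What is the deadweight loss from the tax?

Deadweight loss = 1.5

Pre-tax equilibrium: P* = 45.5, Q* = 56.5.
Tax on buyers shifts demand to D = 102 − 1(P + 2) = 100 - P.
100 - P = -80 + 3P gives seller price Ps = 45; buyers pay Pb = 45 + 2 = 47.
New quantity: Q = 102 − 1(47) = 55.
DWL = ½ × 2 × (56.5 − 55) = 1.5.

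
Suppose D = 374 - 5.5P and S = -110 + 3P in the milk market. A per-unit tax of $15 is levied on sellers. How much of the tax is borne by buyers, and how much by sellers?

Pre-tax equilibrium: P* = 968/17, Q* = 1034/17.
Tax on sellers shifts supply to S = -110 + 3(P − 15) = -155 + 3P.
374 - 5.5P = -155 + 3P gives buyer price Pb = 1058/17; sellers receive Ps = 1058/17 − 15 = 803/17.
New quantity: Q = 374 − 5.5(1058/17) = 539/17.
Buyer burden = 1058/17 − 968/17 = 90/17; seller burden = 968/17 − 803/17 = 165/17.

Buyers bear 90/17, sellers bear 165/17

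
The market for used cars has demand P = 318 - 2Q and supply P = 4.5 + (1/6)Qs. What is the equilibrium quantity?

Q* = 1881/13

Set the two price expressions equal: 318 - 2Q = 4.5 + (1/6)Q.
313.5 = (13/6)Q, so Q* = 1881/13.
P* = 318 − (2)(1881/13) = 372/13.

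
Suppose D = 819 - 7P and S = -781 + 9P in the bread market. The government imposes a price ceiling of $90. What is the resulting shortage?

Shortage = 160

Equilibrium price would be P* = 100, so the ceiling at 90 binds.
At P = 90: D = 819 − 7(90) = 189, S = -781 + 9(90) = 29.
Shortage = 189 − 29 = 160.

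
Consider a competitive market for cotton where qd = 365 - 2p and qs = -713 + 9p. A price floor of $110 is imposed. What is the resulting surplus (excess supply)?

Surplus = 132

Equilibrium price would be p* = 98, so the floor at 110 binds.
At p = 110: qd = 145, qs = 277.
Surplus = 277 − 145 = 132.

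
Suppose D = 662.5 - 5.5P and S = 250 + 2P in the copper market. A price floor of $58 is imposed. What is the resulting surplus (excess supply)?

Equilibrium price would be P* = 55, so the floor at 58 binds.
At P = 58: D = 343.5, S = 366.
Surplus = 366 − 343.5 = 22.5.

Surplus = 22.5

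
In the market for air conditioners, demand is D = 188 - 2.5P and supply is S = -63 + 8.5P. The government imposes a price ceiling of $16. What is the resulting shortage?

Equilibrium price would be P* = 251/11, so the ceiling at 16 binds.
At P = 16: D = 188 − 2.5(16) = 148, S = -63 + 8.5(16) = 73.
Shortage = 148 − 73 = 75.

Shortage = 75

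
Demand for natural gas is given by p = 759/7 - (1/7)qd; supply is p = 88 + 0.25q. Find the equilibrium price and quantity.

Set the two price expressions equal: 759/7 - (1/7)q = 88 + 0.25q.
143/7 = (11/28)q, so q* = 52.
p* = 759/7 − (1/7)(52) = 101.

p* = 101, q* = 52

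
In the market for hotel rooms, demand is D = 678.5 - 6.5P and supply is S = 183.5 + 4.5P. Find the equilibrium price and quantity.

P* = 45, Q* = 386

Set D = S: 678.5 - 6.5P = 183.5 + 4.5P.
495 = 11P, so P* = 45.
Q* = 678.5 − 6.5(45) = 386.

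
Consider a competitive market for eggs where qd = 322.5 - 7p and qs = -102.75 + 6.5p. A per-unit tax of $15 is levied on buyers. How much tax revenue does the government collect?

Tax revenue = 2315/3

Pre-tax equilibrium: p* = 31.5, q* = 102.
Tax on buyers shifts demand to qd = 322.5 − 7(p + 15) = 217.5 - 7p.
217.5 - 7p = -102.75 + 6.5p gives seller price ps = 427/18; buyers pay pb = 427/18 + 15 = 697/18.
New quantity: q = 322.5 − 7(697/18) = 463/9.
Revenue = 15 × 463/9 = 2315/3.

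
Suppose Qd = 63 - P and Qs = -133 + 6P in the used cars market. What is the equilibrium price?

P* = 28

Set Qd = Qs: 63 - P = -133 + 6P.
196 = 7P, so P* = 28.
Q* = 63 − 1(28) = 35.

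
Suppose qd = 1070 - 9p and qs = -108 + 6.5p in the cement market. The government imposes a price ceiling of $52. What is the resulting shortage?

Equilibrium price would be p* = 76, so the ceiling at 52 binds.
At p = 52: qd = 1070 − 9(52) = 602, qs = -108 + 6.5(52) = 230.
Shortage = 602 − 230 = 372.

Shortage = 372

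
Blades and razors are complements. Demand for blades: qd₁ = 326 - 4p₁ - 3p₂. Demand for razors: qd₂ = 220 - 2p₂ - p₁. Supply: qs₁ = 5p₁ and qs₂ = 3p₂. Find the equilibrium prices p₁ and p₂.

p₁ = 485/21, p₂ = 827/21

Market 1: 326 - 4p₁ - 3p₂ = 5p₁ → 9p₁ + 3p₂ = 326.
Market 2: 5p₂ + p₁ = 220.
Eliminating p₂: 5×(1) − 3×(2) gives 42p₁ = 970, so p₁ = 485/21.
Back-substitute into (2): p₂ = (220 − 1×485/21) / 5 = 827/21.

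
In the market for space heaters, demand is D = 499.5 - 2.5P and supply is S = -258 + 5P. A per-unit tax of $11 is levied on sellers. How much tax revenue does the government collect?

Pre-tax equilibrium: P* = 101, Q* = 247.
Tax on sellers shifts supply to S = -258 + 5(P − 11) = -313 + 5P.
499.5 - 2.5P = -313 + 5P gives buyer price Pb = 325/3; sellers receive Ps = 325/3 − 11 = 292/3.
New quantity: Q = 499.5 − 2.5(325/3) = 686/3.
Revenue = 11 × 686/3 = 7546/3.

Tax revenue = 7546/3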